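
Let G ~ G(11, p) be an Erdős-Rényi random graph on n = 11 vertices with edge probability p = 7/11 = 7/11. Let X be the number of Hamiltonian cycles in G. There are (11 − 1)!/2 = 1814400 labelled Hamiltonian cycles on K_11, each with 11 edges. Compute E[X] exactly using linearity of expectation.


K_11 has (11 − 1)!/2 = 1814400 labelled Hamiltonian cycles.
For each such Hamiltonian cycle H, let X_H = 1 if all 11 edges of H are present in G. Then P[X_H = 1] = p^{11} = (7/11)^{11} = 1977326743/285311670611.
By linearity of expectation: E[X] = Σ_H E[X_H] = 1814400 · p^{11} = 1814400 · 1977326743/285311670611 = 3587661642499200/285311670611.
Numerically: E[X] ≈ 1.257e+04.

E[X] = 1814400 · (7/11)^{11} = 3587661642499200/285311670611 ≈ 1.257e+04.


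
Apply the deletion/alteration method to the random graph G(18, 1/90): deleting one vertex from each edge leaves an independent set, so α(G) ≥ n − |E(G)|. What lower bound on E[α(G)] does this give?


E[|E(G)|] = C(18, 2)·p = 153 · (1/90) = 17/10.
E[α(G)] ≥ n − E[|E(G)|] = 18 − 17/10 = 163/10.
Numerically: ≈ 16.3000.
(This is only a lower bound; the true E[α(G)] may be larger.)

E[α(G)] ≥ 163/10 ≈ 16.3000.


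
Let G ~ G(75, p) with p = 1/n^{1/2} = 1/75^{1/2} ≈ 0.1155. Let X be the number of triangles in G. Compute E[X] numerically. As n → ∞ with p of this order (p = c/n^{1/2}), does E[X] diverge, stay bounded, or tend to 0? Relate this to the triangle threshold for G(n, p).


Number of potential triangles: C(75, 3) = 67525.
Each occurs with probability p³ ≈ (0.1155)³ ≈ 1.539601e-03.
By linearity: E[X] = C(75, 3)·p³ ≈ 67525 · 1.539601e-03 ≈ 103.9615.
Since α = 1/2 < 1, p = c/n^{1/2} ≫ 1/n is above the triangle threshold p ~ 1/n. Asymptotically E[X] ~ (c³/6)·n^{3(1−α)} = (1³/6)·n^{1.5} → ∞; triangles are abundant w.h.p.

E[X] ≈ 103.9615; in regime p = Θ(1/n^{1/2}) E[X] diverges (above the triangle threshold p ~ 1/n).


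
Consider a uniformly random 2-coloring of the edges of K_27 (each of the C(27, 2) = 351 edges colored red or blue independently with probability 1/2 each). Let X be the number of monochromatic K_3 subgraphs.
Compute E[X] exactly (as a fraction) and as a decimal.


Let X = Σ_S X_S over the C(27, 3) = 2925 subsets S of size 3, where X_S = 1 if the K_3 on S is monochromatic.
For a fixed S, the K_3 on S has C(3, 2) = 3 edges. P[all 3 edges red] = (1/2)^3, and likewise for blue, so P[monochromatic] = 2·(1/2)^3 = 2^{1 − 3} = 1/4.
By linearity: E[X] = C(27, 3) · 2^{1 − 3} = 2925 · 1/4 = 2925/4.
Numerically: E[X] ≈ 731.250.

E[X] = C(27,3)·2^(1−C(3,2)) = 2925/4 ≈ 731.250.


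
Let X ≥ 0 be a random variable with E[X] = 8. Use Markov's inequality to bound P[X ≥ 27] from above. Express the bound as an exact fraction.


μ = E[X] = 8, a = 27.
Markov: P[X ≥ 27] ≤ μ/a = (8)/27 = 8/27.
Numerically: ≈ 0.2963.
(Since a = 27 > μ = 8.0000, the bound 8/27 is < 1 and informative.)

P[X ≥ 27] ≤ 8/27 ≈ 0.2963.


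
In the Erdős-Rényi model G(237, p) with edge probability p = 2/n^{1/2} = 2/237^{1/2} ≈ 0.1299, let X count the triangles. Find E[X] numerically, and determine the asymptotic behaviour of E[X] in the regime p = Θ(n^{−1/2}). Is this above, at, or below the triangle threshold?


Number of potential triangles: C(237, 3) = 2190670.
Each occurs with probability p³ ≈ (0.1299)³ ≈ 2.192641e-03.
By linearity: E[X] = C(237, 3)·p³ ≈ 2190670 · 2.192641e-03 ≈ 4803.3522.
Since α = 1/2 < 1, p = c/n^{1/2} ≫ 1/n is above the triangle threshold p ~ 1/n. Asymptotically E[X] ~ (c³/6)·n^{3(1−α)} = (2³/6)·n^{1.5} → ∞; triangles are abundant w.h.p.

E[X] ≈ 4803.3522; in regime p = Θ(1/n^{1/2}) E[X] diverges (above the triangle threshold p ~ 1/n).


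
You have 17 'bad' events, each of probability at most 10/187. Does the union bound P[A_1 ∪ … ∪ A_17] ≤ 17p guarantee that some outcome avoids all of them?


Union bound: P[∪_{i=1}^{17} A_i] ≤ Σ_i P[A_i] ≤ 17·p = 17·(10/187) = 10/11.
Numerically: 10/11 ≈ 0.90909.
Is 10/11 < 1? YES.
Since P[∪ A_i] ≤ 10/11 < 1, the complement has P[∩ A_i^c] ≥ 1 − 10/11 = 1/11 > 0, so some outcome avoids every A_i.

17·p = 10/11 ≈ 0.90909; existence CERTIFIED by the union bound.


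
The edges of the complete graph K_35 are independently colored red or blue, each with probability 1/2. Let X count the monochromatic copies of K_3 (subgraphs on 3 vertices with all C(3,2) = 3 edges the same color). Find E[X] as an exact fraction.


Let X = Σ_S X_S over the C(35, 3) = 6545 subsets S of size 3, where X_S = 1 if the K_3 on S is monochromatic.
For a fixed S, the K_3 on S has C(3, 2) = 3 edges. P[all 3 edges red] = (1/2)^3, and likewise for blue, so P[monochromatic] = 2·(1/2)^3 = 2^{1 − 3} = 1/4.
By linearity: E[X] = C(35, 3) · 2^{1 − 3} = 6545 · 1/4 = 6545/4.
Numerically: E[X] ≈ 1636.250000.

E[X] = C(35,3)·2^(1−C(3,2)) = 6545/4 ≈ 1636.250000.


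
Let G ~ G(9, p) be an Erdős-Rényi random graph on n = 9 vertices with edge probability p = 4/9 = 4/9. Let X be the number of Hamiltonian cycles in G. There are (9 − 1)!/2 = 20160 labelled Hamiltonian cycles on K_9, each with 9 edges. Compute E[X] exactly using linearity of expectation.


K_9 has (9 − 1)!/2 = 20160 labelled Hamiltonian cycles.
For each such Hamiltonian cycle H, let X_H = 1 if all 9 edges of H are present in G. Then P[X_H = 1] = p^{9} = (4/9)^{9} = 262144/387420489.
Summing the indicators: E[X] = Σ_H E[X_H] = 20160 · p^{9} = 20160 · 262144/387420489 = 587202560/43046721.
Numerically: E[X] ≈ 13.641.

E[X] = 20160 · (4/9)^{9} = 587202560/43046721 ≈ 13.641.


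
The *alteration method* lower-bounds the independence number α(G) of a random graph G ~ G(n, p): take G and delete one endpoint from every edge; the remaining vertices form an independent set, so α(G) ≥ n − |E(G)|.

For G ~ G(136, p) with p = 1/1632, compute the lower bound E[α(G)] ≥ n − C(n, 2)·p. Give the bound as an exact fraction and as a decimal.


E[|E(G)|] = C(136, 2)·p = 9180 · (1/1632) = 45/8.
E[α(G)] ≥ n − E[|E(G)|] = 136 − 45/8 = 1043/8.
Numerically: ≈ 130.3750.
(This is only a lower bound; the true E[α(G)] may be larger.)

E[α(G)] ≥ 1043/8 ≈ 130.3750.


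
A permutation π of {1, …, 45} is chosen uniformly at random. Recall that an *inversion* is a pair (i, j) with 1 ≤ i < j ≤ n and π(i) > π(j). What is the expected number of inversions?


Write X = Σ X_I over the C(45, 2) = 990 pairs i < j, with X_I the indicator of one inversion.
There are 990 indicators.
For each fixed pair i < j, the values π(i) and π(j) are two distinct elements of {1, …, 45} in uniformly random order; by symmetry P[π(i) > π(j)] = 1/2.
By linearity: E[X] = 990 · (1/2) = C(45, 2) · (1/2) = 990/2 = 495 ≈ 495.000000.

E[X] = 495 = 495.000000.


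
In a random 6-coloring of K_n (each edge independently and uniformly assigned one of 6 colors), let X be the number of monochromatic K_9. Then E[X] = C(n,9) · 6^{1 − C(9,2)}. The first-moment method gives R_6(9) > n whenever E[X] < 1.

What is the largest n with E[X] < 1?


We need C(n, 9) · 6^{1 − 36} < 1, i.e. C(n, 9) < 6^{36 − 1} = 1719070799748422591028658176.
Check values of n near the boundary:
  n = 4404: C(4404, 9) = 1703375445537161676647015880; 1703375445537161676647015880 < 1719070799748422591028658176? YES
  n = 4405: C(4405, 9) = 1706862792900636302463627150; 1706862792900636302463627150 < 1719070799748422591028658176? YES
  n = 4406: C(4406, 9) = 1710356485221788389505285700; 1710356485221788389505285700 < 1719070799748422591028658176? YES
  n = 4407: C(4407, 9) = 1713856532599459170657070050; 1713856532599459170657070050 < 1719070799748422591028658176? YES
  n = 4408: C(4408, 9) = 1717362945146264156457459600; 1717362945146264156457459600 < 1719070799748422591028658176? YES
  n = 4409: C(4409, 9) = 1720875732988608787686577131; 1720875732988608787686577131 < 1719070799748422591028658176? NO
  n = 4410: C(4410, 9) = 1724394906266704102180823710; 1724394906266704102180823710 < 1719070799748422591028658176? NO
The largest n with C(n, 9) < 1719070799748422591028658176 is n = 4408 (where E[X] = 35778394690547169926197075/35813974994758803979763712 ≈ 0.999). Hence R_6(9) > 4408, i.e. R_6(9) ≥ 4409.

Largest n = 4408; hence R_6(9) > 4408.


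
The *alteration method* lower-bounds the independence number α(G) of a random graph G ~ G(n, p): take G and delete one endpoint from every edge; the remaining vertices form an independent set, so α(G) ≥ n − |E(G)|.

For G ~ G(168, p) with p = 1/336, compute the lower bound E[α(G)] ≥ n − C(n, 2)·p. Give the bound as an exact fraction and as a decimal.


E[|E(G)|] = C(168, 2)·p = 14028 · (1/336) = 167/4.
E[α(G)] ≥ n − E[|E(G)|] = 168 − 167/4 = 505/4.
Numerically: ≈ 126.25000.
(This is only a lower bound; the true E[α(G)] may be larger.)

E[α(G)] ≥ 505/4 ≈ 126.25000.


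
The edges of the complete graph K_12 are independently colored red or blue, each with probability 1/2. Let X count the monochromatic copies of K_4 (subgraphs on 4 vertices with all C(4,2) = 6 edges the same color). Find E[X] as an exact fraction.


Let X = Σ_S X_S over the C(12, 4) = 495 subsets S of size 4, where X_S = 1 if the K_4 on S is monochromatic.
For a fixed S, the K_4 on S has C(4, 2) = 6 edges. P[all 6 edges red] = (1/2)^6, and likewise for blue, so P[monochromatic] = 2·(1/2)^6 = 2^{1 − 6} = 1/32.
By linearity of expectation: E[X] = C(12, 4) · 2^{1 − 6} = 495 · 1/32 = 495/32.
Numerically: E[X] ≈ 15.4688.

E[X] = C(12,4)·2^(1−C(4,2)) = 495/32 ≈ 15.4688.


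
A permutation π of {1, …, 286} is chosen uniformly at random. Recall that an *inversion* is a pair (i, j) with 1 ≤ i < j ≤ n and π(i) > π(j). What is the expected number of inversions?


Write X = Σ X_I over the C(286, 2) = 40755 pairs i < j, with X_I the indicator of one inversion.
There are 40755 indicators.
For each fixed pair i < j, the values π(i) and π(j) are two distinct elements of {1, …, 286} in uniformly random order; by symmetry P[π(i) > π(j)] = 1/2.
By linearity: E[X] = 40755 · (1/2) = C(286, 2) · (1/2) = 40755/2 = 40755/2 ≈ 20377.500000.

E[X] = 40755/2 = 20377.500000.


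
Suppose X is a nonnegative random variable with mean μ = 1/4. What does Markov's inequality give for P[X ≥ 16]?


μ = E[X] = 1/4, a = 16.
Markov: P[X ≥ 16] ≤ μ/a = (1/4)/16 = 1/64.
Numerically: ≈ 0.01562.
(Since a = 16 > μ = 0.25000, the bound 1/64 is < 1 and informative.)

P[X ≥ 16] ≤ 1/64 ≈ 0.01562.


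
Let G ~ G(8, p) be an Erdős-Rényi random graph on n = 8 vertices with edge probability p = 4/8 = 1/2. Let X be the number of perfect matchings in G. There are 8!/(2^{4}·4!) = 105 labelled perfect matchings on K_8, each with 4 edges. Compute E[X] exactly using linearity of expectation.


K_8 has 8!/(2^{4}·4!) = 105 labelled perfect matchings.
For each such perfect matching H, let X_H = 1 if all 4 edges of H are present in G. Then P[X_H = 1] = p^{4} = (1/2)^{4} = 1/16.
Summing the indicators: E[X] = Σ_H E[X_H] = 105 · p^{4} = 105 · 1/16 = 105/16.
Numerically: E[X] ≈ 6.562.

E[X] = 105 · (1/2)^{4} = 105/16 ≈ 6.562.


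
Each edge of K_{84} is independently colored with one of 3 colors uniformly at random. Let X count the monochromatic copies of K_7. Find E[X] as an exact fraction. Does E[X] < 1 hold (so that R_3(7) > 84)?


E[X] = C(84, 7) · 3^{1 − 21} = 4529365776 · 3^{−20} = 4529365776/3486784401.
As a reduced fraction: E[X] = 55918096/43046721 ≈ 1.2990094.
Is E[X] < 1? NO.
Since E[X] ≥ 1, the first-moment bound is inconclusive at n = 84; it does NOT by itself certify R_3(7) > 84.

E[X] = 55918096/43046721 ≈ 1.2990094; E[X] ≥ 1; first-moment method inconclusive here.


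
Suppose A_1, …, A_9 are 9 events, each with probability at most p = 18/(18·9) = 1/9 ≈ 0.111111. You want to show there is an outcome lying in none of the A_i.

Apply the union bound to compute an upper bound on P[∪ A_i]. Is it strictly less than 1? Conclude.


Union bound: P[∪_{i=1}^{9} A_i] ≤ Σ_i P[A_i] ≤ 9·p = 9·(1/9) = 1.
Numerically: 1 ≈ 1.000000.
Is 1 < 1? NO.
Since the bound 1 is ≥ 1, the union bound is uninformative here; it does NOT by itself certify existence.

9·p = 1 ≈ 1.000000; existence NOT certified by the union bound.


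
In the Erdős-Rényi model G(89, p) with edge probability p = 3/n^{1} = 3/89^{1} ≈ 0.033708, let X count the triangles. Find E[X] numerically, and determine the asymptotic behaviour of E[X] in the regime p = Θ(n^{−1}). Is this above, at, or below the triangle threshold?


Number of potential triangles: C(89, 3) = 113564.
Each occurs with probability p³ ≈ (0.033708)³ ≈ 3.8299556e-05.
By linearity: E[X] = C(89, 3)·p³ ≈ 113564 · 3.8299556e-05 ≈ 4.34945.
Here α = 1, so p = 3/n is exactly at the triangle threshold p ~ 1/n. Asymptotically E[X] → c³/6 = 3³/6 = 9/2 ≈ 4.50000, a bounded constant. In this regime the triangle count is asymptotically Poisson(c³/6).

E[X] ≈ 4.34945; in regime p = Θ(1/n^{1}) E[X] stays bounded (at the triangle threshold p ~ 1/n).


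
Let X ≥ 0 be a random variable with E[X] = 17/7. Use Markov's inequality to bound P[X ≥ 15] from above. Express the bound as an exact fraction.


μ = E[X] = 17/7, a = 15.
Markov: P[X ≥ 15] ≤ μ/a = (17/7)/15 = 17/105.
Numerically: ≈ 0.1619.
(Since a = 15 > μ = 2.4286, the bound 17/105 is < 1 and informative.)

P[X ≥ 15] ≤ 17/105 ≈ 0.1619.


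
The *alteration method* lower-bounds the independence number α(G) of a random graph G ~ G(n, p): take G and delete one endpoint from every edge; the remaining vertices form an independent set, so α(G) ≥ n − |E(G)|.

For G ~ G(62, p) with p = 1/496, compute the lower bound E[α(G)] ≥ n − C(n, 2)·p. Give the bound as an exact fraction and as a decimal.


E[|E(G)|] = C(62, 2)·p = 1891 · (1/496) = 61/16.
E[α(G)] ≥ n − E[|E(G)|] = 62 − 61/16 = 931/16.
Numerically: ≈ 58.187500.
(This is only a lower bound; the true E[α(G)] may be larger.)

E[α(G)] ≥ 931/16 ≈ 58.187500.


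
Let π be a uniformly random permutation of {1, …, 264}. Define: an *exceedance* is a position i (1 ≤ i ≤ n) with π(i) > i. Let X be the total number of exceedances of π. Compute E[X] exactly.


Write X = Σ_{i=1}^{264} X_i, where X_i = 1_{π(i) > i}.
For each fixed i, π(i) is uniform over {1, …, 264} (marginal of a uniform permutation), so P[π(i) > i] = (n − i)/n. Summing: Σ_{i=1}^{264} (n − i)/n = (0 + 1 + … + 263)/264 = 264(264 − 1)/(2·264) = (264 − 1)/2.
Hence E[X] = Σ_{i=1}^{264} (264 − i)/264 = 263/2 ≈ 131.500.

E[X] = 263/2 = 131.500.


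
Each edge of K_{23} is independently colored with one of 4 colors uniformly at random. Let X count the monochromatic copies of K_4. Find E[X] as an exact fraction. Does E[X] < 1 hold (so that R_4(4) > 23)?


E[X] = C(23, 4) · 4^{1 − 6} = 8855 · 4^{−5} = 8855/1024.
As a reduced fraction: E[X] = 8855/1024 ≈ 8.647461.
Is E[X] < 1? NO.
Since E[X] ≥ 1, the first-moment bound is inconclusive at n = 23; it does NOT by itself certify R_4(4) > 23.

E[X] = 8855/1024 ≈ 8.647461; E[X] ≥ 1; first-moment method inconclusive here.


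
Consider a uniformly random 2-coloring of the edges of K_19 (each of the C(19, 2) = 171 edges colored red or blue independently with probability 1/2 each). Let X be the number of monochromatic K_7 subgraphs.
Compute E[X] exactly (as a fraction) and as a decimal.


Let X = Σ_S X_S over the C(19, 7) = 50388 subsets S of size 7, where X_S = 1 if the K_7 on S is monochromatic.
For a fixed S, the K_7 on S has C(7, 2) = 21 edges. P[all 21 edges red] = (1/2)^21, and likewise for blue, so P[monochromatic] = 2·(1/2)^21 = 2^{1 − 21} = 1/1048576.
By linearity: E[X] = C(19, 7) · 2^{1 − 21} = 50388 · 1/1048576 = 12597/262144.
Numerically: E[X] ≈ 0.0481.

E[X] = C(19,7)·2^(1−C(7,2)) = 12597/262144 ≈ 0.0481.


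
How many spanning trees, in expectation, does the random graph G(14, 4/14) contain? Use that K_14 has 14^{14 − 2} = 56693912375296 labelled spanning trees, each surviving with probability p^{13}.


K_14 has 14^{14 − 2} = 56693912375296 labelled spanning trees.
For each such spanning tree H, let X_H = 1 if all 13 edges of H are present in G. Then P[X_H = 1] = p^{13} = (2/7)^{13} = 8192/96889010407.
By linearity of expectation: E[X] = Σ_H E[X_H] = 56693912375296 · p^{13} = 56693912375296 · 8192/96889010407 = 33554432/7.
Numerically: E[X] ≈ 4.79349e+06.

E[X] = 56693912375296 · (2/7)^{13} = 33554432/7 ≈ 4.79349e+06.


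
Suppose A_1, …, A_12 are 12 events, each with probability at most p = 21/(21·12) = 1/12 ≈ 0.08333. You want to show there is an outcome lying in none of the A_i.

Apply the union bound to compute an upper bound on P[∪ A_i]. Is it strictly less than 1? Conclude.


Union bound: P[∪_{i=1}^{12} A_i] ≤ Σ_i P[A_i] ≤ 12·p = 12·(1/12) = 1.
Numerically: 1 ≈ 1.00000.
Is 1 < 1? NO.
Since the bound 1 is ≥ 1, the union bound is uninformative here; it does NOT by itself certify existence.

12·p = 1 ≈ 1.00000; existence NOT certified by the union bound.


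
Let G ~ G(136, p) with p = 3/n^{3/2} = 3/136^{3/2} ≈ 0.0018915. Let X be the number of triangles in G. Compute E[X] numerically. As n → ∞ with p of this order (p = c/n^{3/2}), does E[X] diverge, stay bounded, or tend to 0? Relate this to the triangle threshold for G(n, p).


Number of potential triangles: C(136, 3) = 410040.
Each occurs with probability p³ ≈ (0.0018915)³ ≈ 6.7676623e-09.
By linearity: E[X] = C(136, 3)·p³ ≈ 410040 · 6.7676623e-09 ≈ 0.00278.
Since α = 3/2 > 1, p = c/n^{3/2} = o(1/n) is below the triangle threshold p ~ 1/n. Asymptotically E[X] ~ (c³/6)·n^{3(1−α)} = (3³/6)·n^{-1.5} → 0, so by Markov's inequality G has no triangles w.h.p.

E[X] ≈ 0.00278; in regime p = Θ(1/n^{3/2}) E[X] tends to 0 (below the triangle threshold p ~ 1/n).


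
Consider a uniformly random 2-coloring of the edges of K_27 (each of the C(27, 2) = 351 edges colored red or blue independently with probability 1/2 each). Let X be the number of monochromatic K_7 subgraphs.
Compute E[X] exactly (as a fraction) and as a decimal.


Let X = Σ_S X_S over the C(27, 7) = 888030 subsets S of size 7, where X_S = 1 if the K_7 on S is monochromatic.
For a fixed S, the K_7 on S has C(7, 2) = 21 edges. P[all 21 edges red] = (1/2)^21, and likewise for blue, so P[monochromatic] = 2·(1/2)^21 = 2^{1 − 21} = 1/1048576.
Summing: E[X] = C(27, 7) · 2^{1 − 21} = 888030 · 1/1048576 = 444015/524288.
Numerically: E[X] ≈ 0.846891.

E[X] = C(27,7)·2^(1−C(7,2)) = 444015/524288 ≈ 0.846891.


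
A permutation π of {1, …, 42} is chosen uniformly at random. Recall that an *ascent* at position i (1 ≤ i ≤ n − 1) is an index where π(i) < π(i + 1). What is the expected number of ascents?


Write X = Σ X_I over i = 1, …, 41, with X_I the indicator of one ascent.
There are 41 indicators.
For each fixed i, the pair (π(i), π(i+1)) is a uniformly random ordered pair of distinct values from {1, …, 42}; by symmetry P[π(i) < π(i+1)] = 1/2.
By linearity: E[X] = 41 · (1/2) = (42 − 1) · (1/2) = 41/2 ≈ 20.5000.

E[X] = 41/2 = 20.5000.


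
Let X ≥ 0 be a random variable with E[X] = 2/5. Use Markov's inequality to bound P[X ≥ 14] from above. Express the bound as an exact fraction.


μ = E[X] = 2/5, a = 14.
Markov: P[X ≥ 14] ≤ μ/a = (2/5)/14 = 1/35.
Numerically: ≈ 0.02857.
(Since a = 14 > μ = 0.40000, the bound 1/35 is < 1 and informative.)

P[X ≥ 14] ≤ 1/35 ≈ 0.02857.


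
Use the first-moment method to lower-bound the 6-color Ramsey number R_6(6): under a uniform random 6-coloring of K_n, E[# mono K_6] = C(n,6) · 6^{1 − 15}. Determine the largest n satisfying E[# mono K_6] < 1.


We need C(n, 6) · 6^{1 − 15} < 1, i.e. C(n, 6) < 6^{15 − 1} = 78364164096.
Check values of n near the boundary:
  n = 197: C(197, 6) = 75176946208; 75176946208 < 78364164096? YES
  n = 198: C(198, 6) = 77526225777; 77526225777 < 78364164096? YES
  n = 199: C(199, 6) = 79936367511; 79936367511 < 78364164096? NO
  n = 200: C(200, 6) = 82408626300; 82408626300 < 78364164096? NO
  n = 201: C(201, 6) = 84944276340; 84944276340 < 78364164096? NO
The largest n with C(n, 6) < 78364164096 is n = 198 (where E[X] = 25842075259/26121388032 ≈ 0.98931). Hence R_6(6) > 198, i.e. R_6(6) ≥ 199.

Largest n = 198; hence R_6(6) > 198.


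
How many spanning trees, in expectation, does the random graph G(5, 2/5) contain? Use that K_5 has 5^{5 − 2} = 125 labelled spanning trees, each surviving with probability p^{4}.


K_5 has 5^{5 − 2} = 125 labelled spanning trees.
For each such spanning tree H, let X_H = 1 if all 4 edges of H are present in G. Then P[X_H = 1] = p^{4} = (2/5)^{4} = 16/625.
Summing the indicators: E[X] = Σ_H E[X_H] = 125 · p^{4} = 125 · 16/625 = 16/5.
Numerically: E[X] ≈ 3.2.

E[X] = 125 · (2/5)^{4} = 16/5 ≈ 3.2.


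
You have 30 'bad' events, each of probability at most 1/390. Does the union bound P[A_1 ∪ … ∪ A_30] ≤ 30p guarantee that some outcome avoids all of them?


Union bound: P[∪_{i=1}^{30} A_i] ≤ Σ_i P[A_i] ≤ 30·p = 30·(1/390) = 1/13.
Numerically: 1/13 ≈ 0.07692.
Is 1/13 < 1? YES.
Since P[∪ A_i] ≤ 1/13 < 1, the complement has P[∩ A_i^c] ≥ 1 − 1/13 = 12/13 > 0, so some outcome avoids every A_i.

30·p = 1/13 ≈ 0.07692; existence CERTIFIED by the union bound.


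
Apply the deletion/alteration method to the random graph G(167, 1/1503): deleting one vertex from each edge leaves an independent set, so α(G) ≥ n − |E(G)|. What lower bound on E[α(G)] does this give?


E[|E(G)|] = C(167, 2)·p = 13861 · (1/1503) = 83/9.
E[α(G)] ≥ n − E[|E(G)|] = 167 − 83/9 = 1420/9.
Numerically: ≈ 157.77778.
(This is only a lower bound; the true E[α(G)] may be larger.)

E[α(G)] ≥ 1420/9 ≈ 157.77778.


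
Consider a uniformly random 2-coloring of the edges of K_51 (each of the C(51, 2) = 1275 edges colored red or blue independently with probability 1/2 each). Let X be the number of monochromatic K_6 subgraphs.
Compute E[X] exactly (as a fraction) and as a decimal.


Let X = Σ_S X_S over the C(51, 6) = 18009460 subsets S of size 6, where X_S = 1 if the K_6 on S is monochromatic.
For a fixed S, the K_6 on S has C(6, 2) = 15 edges. P[all 15 edges red] = (1/2)^15, and likewise for blue, so P[monochromatic] = 2·(1/2)^15 = 2^{1 − 15} = 1/16384.
Summing: E[X] = C(51, 6) · 2^{1 − 15} = 18009460 · 1/16384 = 4502365/4096.
Numerically: E[X] ≈ 1099.2102.

E[X] = C(51,6)·2^(1−C(6,2)) = 4502365/4096 ≈ 1099.2102.


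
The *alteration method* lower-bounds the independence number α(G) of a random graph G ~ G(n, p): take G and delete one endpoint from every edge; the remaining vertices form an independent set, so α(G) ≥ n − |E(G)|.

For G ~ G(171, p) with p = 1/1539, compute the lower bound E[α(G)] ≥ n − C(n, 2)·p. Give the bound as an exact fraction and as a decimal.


E[|E(G)|] = C(171, 2)·p = 14535 · (1/1539) = 85/9.
E[α(G)] ≥ n − E[|E(G)|] = 171 − 85/9 = 1454/9.
Numerically: ≈ 161.55556.
(This is only a lower bound; the true E[α(G)] may be larger.)

E[α(G)] ≥ 1454/9 ≈ 161.55556.


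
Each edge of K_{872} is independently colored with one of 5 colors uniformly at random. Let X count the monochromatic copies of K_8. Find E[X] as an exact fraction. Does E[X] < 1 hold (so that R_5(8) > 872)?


E[X] = C(872, 8) · 5^{1 − 28} = 8028343903111291045 · 5^{−27} = 8028343903111291045/7450580596923828125.
As a reduced fraction: E[X] = 1605668780622258209/1490116119384765625 ≈ 1.078.
Is E[X] < 1? NO.
Since E[X] ≥ 1, the first-moment bound is inconclusive at n = 872; it does NOT by itself certify R_5(8) > 872.

E[X] = 1605668780622258209/1490116119384765625 ≈ 1.078; E[X] ≥ 1; first-moment method inconclusive here.


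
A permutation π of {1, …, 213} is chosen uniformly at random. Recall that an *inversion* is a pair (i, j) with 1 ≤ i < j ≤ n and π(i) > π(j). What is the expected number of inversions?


Write X = Σ X_I over the C(213, 2) = 22578 pairs i < j, with X_I the indicator of one inversion.
There are 22578 indicators.
For each fixed pair i < j, the values π(i) and π(j) are two distinct elements of {1, …, 213} in uniformly random order; by symmetry P[π(i) > π(j)] = 1/2.
By linearity: E[X] = 22578 · (1/2) = C(213, 2) · (1/2) = 22578/2 = 11289 ≈ 11289.00000.

E[X] = 11289 = 11289.00000.


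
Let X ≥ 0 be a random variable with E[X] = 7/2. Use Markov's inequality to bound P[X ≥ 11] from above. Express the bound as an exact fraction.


μ = E[X] = 7/2, a = 11.
Markov: P[X ≥ 11] ≤ μ/a = (7/2)/11 = 7/22.
Numerically: ≈ 0.318182.
(Since a = 11 > μ = 3.500000, the bound 7/22 is < 1 and informative.)

P[X ≥ 11] ≤ 7/22 ≈ 0.318182.


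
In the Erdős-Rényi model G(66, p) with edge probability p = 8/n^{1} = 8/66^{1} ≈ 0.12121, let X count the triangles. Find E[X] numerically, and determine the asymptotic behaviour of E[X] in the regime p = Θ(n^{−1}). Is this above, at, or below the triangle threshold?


Number of potential triangles: C(66, 3) = 45760.
Each occurs with probability p³ ≈ (0.12121)³ ≈ 1.7808943e-03.
By linearity: E[X] = C(66, 3)·p³ ≈ 45760 · 1.7808943e-03 ≈ 81.49373.
Here α = 1, so p = 8/n is exactly at the triangle threshold p ~ 1/n. Asymptotically E[X] → c³/6 = 8³/6 = 256/3 ≈ 85.33333, a bounded constant. In this regime the triangle count is asymptotically Poisson(c³/6).

E[X] ≈ 81.49373; in regime p = Θ(1/n^{1}) E[X] stays bounded (at the triangle threshold p ~ 1/n).


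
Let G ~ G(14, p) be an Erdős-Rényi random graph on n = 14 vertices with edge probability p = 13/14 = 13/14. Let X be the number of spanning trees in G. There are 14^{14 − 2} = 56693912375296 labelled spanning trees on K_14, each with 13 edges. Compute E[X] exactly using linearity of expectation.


K_14 has 14^{14 − 2} = 56693912375296 labelled spanning trees.
For each such spanning tree H, let X_H = 1 if all 13 edges of H are present in G. Then P[X_H = 1] = p^{13} = (13/14)^{13} = 302875106592253/793714773254144.
By linearity: E[X] = Σ_H E[X_H] = 56693912375296 · p^{13} = 56693912375296 · 302875106592253/793714773254144 = 302875106592253/14.
Numerically: E[X] ≈ 2.1634e+13.

E[X] = 56693912375296 · (13/14)^{13} = 302875106592253/14 ≈ 2.1634e+13.


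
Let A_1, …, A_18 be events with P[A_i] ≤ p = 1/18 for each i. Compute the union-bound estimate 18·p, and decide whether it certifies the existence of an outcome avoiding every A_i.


Union bound: P[∪_{i=1}^{18} A_i] ≤ Σ_i P[A_i] ≤ 18·p = 18·(1/18) = 1.
Numerically: 1 ≈ 1.000.
Is 1 < 1? NO.
Since the bound 1 is ≥ 1, the union bound is uninformative here; it does NOT by itself certify existence.

18·p = 1 ≈ 1.000; existence NOT certified by the union bound.


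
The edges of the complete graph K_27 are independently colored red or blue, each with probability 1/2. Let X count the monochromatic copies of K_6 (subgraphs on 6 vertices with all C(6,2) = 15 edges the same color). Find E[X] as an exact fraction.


Let X = Σ_S X_S over the C(27, 6) = 296010 subsets S of size 6, where X_S = 1 if the K_6 on S is monochromatic.
For a fixed S, the K_6 on S has C(6, 2) = 15 edges. P[all 15 edges red] = (1/2)^15, and likewise for blue, so P[monochromatic] = 2·(1/2)^15 = 2^{1 − 15} = 1/16384.
By linearity of expectation: E[X] = C(27, 6) · 2^{1 − 15} = 296010 · 1/16384 = 148005/8192.
Numerically: E[X] ≈ 18.067.

E[X] = C(27,6)·2^(1−C(6,2)) = 148005/8192 ≈ 18.067.


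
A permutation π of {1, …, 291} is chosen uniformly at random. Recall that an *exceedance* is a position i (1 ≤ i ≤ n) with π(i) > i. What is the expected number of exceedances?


Write X = Σ_{i=1}^{291} X_i, where X_i = 1_{π(i) > i}.
For each fixed i, π(i) is uniform over {1, …, 291} (marginal of a uniform permutation), so P[π(i) > i] = (n − i)/n. Summing: Σ_{i=1}^{291} (n − i)/n = (0 + 1 + … + 290)/291 = 291(291 − 1)/(2·291) = (291 − 1)/2.
Hence E[X] = Σ_{i=1}^{291} (291 − i)/291 = 145 ≈ 145.000000.

E[X] = 145 = 145.000000.


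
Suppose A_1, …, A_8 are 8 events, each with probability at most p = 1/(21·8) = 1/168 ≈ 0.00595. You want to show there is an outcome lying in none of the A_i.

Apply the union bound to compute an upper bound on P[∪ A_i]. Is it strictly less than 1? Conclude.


Union bound: P[∪_{i=1}^{8} A_i] ≤ Σ_i P[A_i] ≤ 8·p = 8·(1/168) = 1/21.
Numerically: 1/21 ≈ 0.04762.
Is 1/21 < 1? YES.
Since P[∪ A_i] ≤ 1/21 < 1, the complement has P[∩ A_i^c] ≥ 1 − 1/21 = 20/21 > 0, so some outcome avoids every A_i.

8·p = 1/21 ≈ 0.04762; existence CERTIFIED by the union bound.


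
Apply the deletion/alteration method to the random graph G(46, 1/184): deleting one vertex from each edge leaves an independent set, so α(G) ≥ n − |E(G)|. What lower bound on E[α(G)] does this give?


E[|E(G)|] = C(46, 2)·p = 1035 · (1/184) = 45/8.
E[α(G)] ≥ n − E[|E(G)|] = 46 − 45/8 = 323/8.
Numerically: ≈ 40.3750.
(This is only a lower bound; the true E[α(G)] may be larger.)

E[α(G)] ≥ 323/8 ≈ 40.3750.


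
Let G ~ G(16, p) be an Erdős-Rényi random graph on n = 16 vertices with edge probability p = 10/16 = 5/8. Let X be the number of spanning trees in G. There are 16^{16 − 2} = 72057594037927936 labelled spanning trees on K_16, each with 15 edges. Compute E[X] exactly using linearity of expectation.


K_16 has 16^{16 − 2} = 72057594037927936 labelled spanning trees.
For each such spanning tree H, let X_H = 1 if all 15 edges of H are present in G. Then P[X_H = 1] = p^{15} = (5/8)^{15} = 30517578125/35184372088832.
Summing the indicators: E[X] = Σ_H E[X_H] = 72057594037927936 · p^{15} = 72057594037927936 · 30517578125/35184372088832 = 62500000000000.
Numerically: E[X] ≈ 6.25e+13.

E[X] = 72057594037927936 · (5/8)^{15} = 62500000000000 ≈ 6.25e+13.


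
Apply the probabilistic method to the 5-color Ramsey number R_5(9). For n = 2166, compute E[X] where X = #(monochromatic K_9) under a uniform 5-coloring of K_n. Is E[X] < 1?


E[X] = C(2166, 9) · 5^{1 − 36} = 2844037944203015677277940 · 5^{−35} = 2844037944203015677277940/2910383045673370361328125.
As a reduced fraction: E[X] = 568807588840603135455588/582076609134674072265625 ≈ 0.97720.
Is E[X] < 1? YES.
Since E[X] < 1, there exists a 5-coloring of K_{2166} with no monochromatic K_9; hence R_5(9) > 2166.

E[X] = 568807588840603135455588/582076609134674072265625 ≈ 0.97720; E[X] < 1, so R_5(9) > 2166.


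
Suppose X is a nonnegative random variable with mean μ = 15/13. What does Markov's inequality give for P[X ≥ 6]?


μ = E[X] = 15/13, a = 6.
Markov: P[X ≥ 6] ≤ μ/a = (15/13)/6 = 5/26.
Numerically: ≈ 0.192.
(Since a = 6 > μ = 1.154, the bound 5/26 is < 1 and informative.)

P[X ≥ 6] ≤ 5/26 ≈ 0.192.


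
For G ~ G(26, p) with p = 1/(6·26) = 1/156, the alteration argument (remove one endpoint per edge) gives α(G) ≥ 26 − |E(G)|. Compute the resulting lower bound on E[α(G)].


E[|E(G)|] = C(26, 2)·p = 325 · (1/156) = 25/12.
E[α(G)] ≥ n − E[|E(G)|] = 26 − 25/12 = 287/12.
Numerically: ≈ 23.917.
(This is only a lower bound; the true E[α(G)] may be larger.)

E[α(G)] ≥ 287/12 ≈ 23.917.


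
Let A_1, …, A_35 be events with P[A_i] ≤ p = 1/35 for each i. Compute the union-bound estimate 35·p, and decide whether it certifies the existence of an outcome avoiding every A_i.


Union bound: P[∪_{i=1}^{35} A_i] ≤ Σ_i P[A_i] ≤ 35·p = 35·(1/35) = 1.
Numerically: 1 ≈ 1.0000000.
Is 1 < 1? NO.
Since the bound 1 is ≥ 1, the union bound is uninformative here; it does NOT by itself certify existence.

35·p = 1 ≈ 1.0000000; existence NOT certified by the union bound.


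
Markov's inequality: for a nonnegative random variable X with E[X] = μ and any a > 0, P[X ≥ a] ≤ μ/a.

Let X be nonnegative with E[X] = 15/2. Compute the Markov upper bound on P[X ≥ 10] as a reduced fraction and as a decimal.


μ = E[X] = 15/2, a = 10.
Markov: P[X ≥ 10] ≤ μ/a = (15/2)/10 = 3/4.
Numerically: ≈ 0.75000.
(Since a = 10 > μ = 7.50000, the bound 3/4 is < 1 and informative.)

P[X ≥ 10] ≤ 3/4 ≈ 0.75000.


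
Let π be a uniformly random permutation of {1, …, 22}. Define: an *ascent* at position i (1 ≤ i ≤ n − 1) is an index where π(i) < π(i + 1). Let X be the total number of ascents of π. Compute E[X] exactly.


Write X = Σ X_I over i = 1, …, 21, with X_I the indicator of one ascent.
There are 21 indicators.
For each fixed i, the pair (π(i), π(i+1)) is a uniformly random ordered pair of distinct values from {1, …, 22}; by symmetry P[π(i) < π(i+1)] = 1/2.
By linearity: E[X] = 21 · (1/2) = (22 − 1) · (1/2) = 21/2 ≈ 10.500.

E[X] = 21/2 = 10.500.


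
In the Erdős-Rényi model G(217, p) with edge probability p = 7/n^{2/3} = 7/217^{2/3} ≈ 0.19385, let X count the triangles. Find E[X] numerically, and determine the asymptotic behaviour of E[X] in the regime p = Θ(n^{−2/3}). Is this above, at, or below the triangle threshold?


Number of potential triangles: C(217, 3) = 1679580.
Each occurs with probability p³ ≈ (0.19385)³ ≈ 7.2840791e-03.
By linearity: E[X] = C(217, 3)·p³ ≈ 1679580 · 7.2840791e-03 ≈ 12234.19355.
Since α = 2/3 < 1, p = c/n^{2/3} ≫ 1/n is above the triangle threshold p ~ 1/n. Asymptotically E[X] ~ (c³/6)·n^{3(1−α)} = (7³/6)·n^{1} → ∞; triangles are abundant w.h.p.

E[X] ≈ 12234.19355; in regime p = Θ(1/n^{2/3}) E[X] diverges (above the triangle threshold p ~ 1/n).


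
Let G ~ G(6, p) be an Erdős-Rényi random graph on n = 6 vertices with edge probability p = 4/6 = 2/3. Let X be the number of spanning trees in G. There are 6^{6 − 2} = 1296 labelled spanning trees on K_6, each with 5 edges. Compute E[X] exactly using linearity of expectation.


K_6 has 6^{6 − 2} = 1296 labelled spanning trees.
For each such spanning tree H, let X_H = 1 if all 5 edges of H are present in G. Then P[X_H = 1] = p^{5} = (2/3)^{5} = 32/243.
By linearity: E[X] = Σ_H E[X_H] = 1296 · p^{5} = 1296 · 32/243 = 512/3.
Numerically: E[X] ≈ 171.

E[X] = 1296 · (2/3)^{5} = 512/3 ≈ 171.


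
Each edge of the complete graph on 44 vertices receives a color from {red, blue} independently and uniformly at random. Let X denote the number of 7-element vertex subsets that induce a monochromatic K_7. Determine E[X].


Let X = Σ_S X_S over the C(44, 7) = 38320568 subsets S of size 7, where X_S = 1 if the K_7 on S is monochromatic.
For a fixed S, the K_7 on S has C(7, 2) = 21 edges. P[all 21 edges red] = (1/2)^21, and likewise for blue, so P[monochromatic] = 2·(1/2)^21 = 2^{1 − 21} = 1/1048576.
By linearity of expectation: E[X] = C(44, 7) · 2^{1 − 21} = 38320568 · 1/1048576 = 4790071/131072.
Numerically: E[X] ≈ 36.54534.

E[X] = C(44,7)·2^(1−C(7,2)) = 4790071/131072 ≈ 36.54534.


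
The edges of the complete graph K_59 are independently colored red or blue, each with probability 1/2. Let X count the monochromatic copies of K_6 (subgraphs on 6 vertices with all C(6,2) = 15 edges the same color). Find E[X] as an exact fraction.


Let X = Σ_S X_S over the C(59, 6) = 45057474 subsets S of size 6, where X_S = 1 if the K_6 on S is monochromatic.
For a fixed S, the K_6 on S has C(6, 2) = 15 edges. P[all 15 edges red] = (1/2)^15, and likewise for blue, so P[monochromatic] = 2·(1/2)^15 = 2^{1 − 15} = 1/16384.
By linearity of expectation: E[X] = C(59, 6) · 2^{1 − 15} = 45057474 · 1/16384 = 22528737/8192.
Numerically: E[X] ≈ 2750.090.

E[X] = C(59,6)·2^(1−C(6,2)) = 22528737/8192 ≈ 2750.090.


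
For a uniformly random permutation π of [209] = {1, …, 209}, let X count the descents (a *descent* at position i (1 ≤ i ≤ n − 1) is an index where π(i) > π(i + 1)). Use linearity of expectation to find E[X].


Write X = Σ X_I over i = 1, …, 208, with X_I the indicator of one descent.
There are 208 indicators.
For each fixed i, the pair (π(i), π(i+1)) is a uniformly random ordered pair of distinct values from {1, …, 209}; by symmetry P[π(i) > π(i+1)] = 1/2.
By linearity: E[X] = 208 · (1/2) = (209 − 1) · (1/2) = 104 ≈ 104.00000.

E[X] = 104 = 104.00000.


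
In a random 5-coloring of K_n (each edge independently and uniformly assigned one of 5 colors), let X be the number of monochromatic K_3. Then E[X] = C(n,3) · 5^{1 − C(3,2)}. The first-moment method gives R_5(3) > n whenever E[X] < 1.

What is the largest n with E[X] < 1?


We need C(n, 3) · 5^{1 − 3} < 1, i.e. C(n, 3) < 5^{3 − 1} = 25.
Check values of n near the boundary:
  n = 3: C(3, 3) = 1; 1 < 25? YES
  n = 4: C(4, 3) = 4; 4 < 25? YES
  n = 5: C(5, 3) = 10; 10 < 25? YES
  n = 6: C(6, 3) = 20; 20 < 25? YES
  n = 7: C(7, 3) = 35; 35 < 25? NO
  n = 8: C(8, 3) = 56; 56 < 25? NO
The largest n with C(n, 3) < 25 is n = 6 (where E[X] = 4/5 ≈ 0.8000000). Hence R_5(3) > 6, i.e. R_5(3) ≥ 7.

Largest n = 6; hence R_5(3) > 6.


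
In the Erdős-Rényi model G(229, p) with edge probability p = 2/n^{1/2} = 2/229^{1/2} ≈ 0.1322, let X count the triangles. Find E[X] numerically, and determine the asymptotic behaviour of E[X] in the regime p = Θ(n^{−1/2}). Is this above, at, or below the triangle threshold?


Number of potential triangles: C(229, 3) = 1975354.
Each occurs with probability p³ ≈ (0.1322)³ ≈ 2.308537e-03.
By linearity: E[X] = C(229, 3)·p³ ≈ 1975354 · 2.308537e-03 ≈ 4560.1770.
Since α = 1/2 < 1, p = c/n^{1/2} ≫ 1/n is above the triangle threshold p ~ 1/n. Asymptotically E[X] ~ (c³/6)·n^{3(1−α)} = (2³/6)·n^{1.5} → ∞; triangles are abundant w.h.p.

E[X] ≈ 4560.1770; in regime p = Θ(1/n^{1/2}) E[X] diverges (above the triangle threshold p ~ 1/n).


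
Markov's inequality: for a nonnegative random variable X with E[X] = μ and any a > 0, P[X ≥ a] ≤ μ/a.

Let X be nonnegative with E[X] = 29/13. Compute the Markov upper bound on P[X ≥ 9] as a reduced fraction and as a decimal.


μ = E[X] = 29/13, a = 9.
Markov: P[X ≥ 9] ≤ μ/a = (29/13)/9 = 29/117.
Numerically: ≈ 0.248.
(Since a = 9 > μ = 2.231, the bound 29/117 is < 1 and informative.)

P[X ≥ 9] ≤ 29/117 ≈ 0.248.


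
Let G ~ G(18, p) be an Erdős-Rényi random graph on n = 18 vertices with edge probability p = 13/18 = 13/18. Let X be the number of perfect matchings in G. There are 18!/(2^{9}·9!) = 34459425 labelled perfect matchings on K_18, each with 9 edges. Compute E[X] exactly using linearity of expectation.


K_18 has 18!/(2^{9}·9!) = 34459425 labelled perfect matchings.
For each such perfect matching H, let X_H = 1 if all 9 edges of H are present in G. Then P[X_H = 1] = p^{9} = (13/18)^{9} = 10604499373/198359290368.
By linearity: E[X] = Σ_H E[X_H] = 34459425 · p^{9} = 34459425 · 10604499373/198359290368 = 4511419145758525/2448880128.
Numerically: E[X] ≈ 1.84224e+06.

E[X] = 34459425 · (13/18)^{9} = 4511419145758525/2448880128 ≈ 1.84224e+06.


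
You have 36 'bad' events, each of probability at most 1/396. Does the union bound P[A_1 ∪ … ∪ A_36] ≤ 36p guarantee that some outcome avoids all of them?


Union bound: P[∪_{i=1}^{36} A_i] ≤ Σ_i P[A_i] ≤ 36·p = 36·(1/396) = 1/11.
Numerically: 1/11 ≈ 0.0909.
Is 1/11 < 1? YES.
Since P[∪ A_i] ≤ 1/11 < 1, the complement has P[∩ A_i^c] ≥ 1 − 1/11 = 10/11 > 0, so some outcome avoids every A_i.

36·p = 1/11 ≈ 0.0909; existence CERTIFIED by the union bound.


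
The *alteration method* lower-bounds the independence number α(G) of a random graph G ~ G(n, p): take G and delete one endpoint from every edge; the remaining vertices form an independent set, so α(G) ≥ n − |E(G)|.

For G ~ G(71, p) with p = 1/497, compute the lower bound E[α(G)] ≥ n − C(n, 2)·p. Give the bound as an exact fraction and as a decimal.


E[|E(G)|] = C(71, 2)·p = 2485 · (1/497) = 5.
E[α(G)] ≥ n − E[|E(G)|] = 71 − 5 = 66.
Numerically: ≈ 66.0000.
(This is only a lower bound; the true E[α(G)] may be larger.)

E[α(G)] ≥ 66 ≈ 66.0000.
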